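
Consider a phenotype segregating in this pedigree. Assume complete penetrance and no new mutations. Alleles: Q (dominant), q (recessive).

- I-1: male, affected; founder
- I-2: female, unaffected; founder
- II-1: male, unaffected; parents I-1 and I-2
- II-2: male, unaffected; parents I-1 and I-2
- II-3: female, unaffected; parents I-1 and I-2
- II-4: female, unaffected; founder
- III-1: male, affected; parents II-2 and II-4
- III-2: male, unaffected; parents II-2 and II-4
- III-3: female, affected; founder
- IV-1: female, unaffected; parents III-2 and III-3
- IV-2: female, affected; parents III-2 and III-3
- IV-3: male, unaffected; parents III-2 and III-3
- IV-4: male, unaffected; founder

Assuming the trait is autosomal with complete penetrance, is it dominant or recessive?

II-2 and II-4 are both unaffected yet have an affected child III-1. Under dominance, an affected child requires at least one affected parent, so the trait cannot be dominant.

recessive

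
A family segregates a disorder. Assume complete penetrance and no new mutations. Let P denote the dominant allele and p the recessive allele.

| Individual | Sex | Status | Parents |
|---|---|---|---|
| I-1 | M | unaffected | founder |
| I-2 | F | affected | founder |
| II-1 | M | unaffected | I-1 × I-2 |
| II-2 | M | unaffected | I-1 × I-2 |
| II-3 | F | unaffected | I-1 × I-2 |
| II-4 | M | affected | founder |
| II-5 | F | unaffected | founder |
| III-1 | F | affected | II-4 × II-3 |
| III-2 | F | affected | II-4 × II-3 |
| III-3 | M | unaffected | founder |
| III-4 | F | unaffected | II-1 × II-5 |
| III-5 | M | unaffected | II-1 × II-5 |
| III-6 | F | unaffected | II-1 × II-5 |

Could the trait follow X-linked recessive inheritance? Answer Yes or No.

No

Under X-linked recessive, II-1 (unaffected, male) cannot arise from I-1 (unaffected) × I-2 (affected).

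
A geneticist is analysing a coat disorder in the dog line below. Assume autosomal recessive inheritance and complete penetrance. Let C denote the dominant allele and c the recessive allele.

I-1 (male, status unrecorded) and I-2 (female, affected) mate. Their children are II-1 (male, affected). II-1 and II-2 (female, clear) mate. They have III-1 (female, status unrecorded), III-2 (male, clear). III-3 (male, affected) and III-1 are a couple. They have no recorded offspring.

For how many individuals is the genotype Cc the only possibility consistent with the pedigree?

1

Obligate heterozygotes: III-2 is clear so carries C and received c from II-1 (cc), so III-2 is Cc.
Every other individual is either homozygous by phenotype or has at least one consistent homozygous assignment, so the count is 1.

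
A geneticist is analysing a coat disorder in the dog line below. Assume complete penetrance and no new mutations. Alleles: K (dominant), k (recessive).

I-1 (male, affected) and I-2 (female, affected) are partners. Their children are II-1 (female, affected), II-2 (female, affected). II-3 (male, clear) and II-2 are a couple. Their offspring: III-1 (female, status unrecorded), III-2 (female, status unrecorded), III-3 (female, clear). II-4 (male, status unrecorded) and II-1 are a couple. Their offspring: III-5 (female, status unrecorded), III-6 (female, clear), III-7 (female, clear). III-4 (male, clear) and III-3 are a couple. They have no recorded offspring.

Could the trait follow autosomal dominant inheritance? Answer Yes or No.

Yes

A consistent assignment under autosomal dominant exists: I-1 KK, I-2 Kk, II-1 Kk, II-2 Kk, II-3 kk, II-4 Kk, III-1 Kk, III-2 Kk, III-3 kk, III-4 kk, III-5 KK, III-6 kk, III-7 kk.
In this assignment every recorded phenotype matches its genotype and every non-founder's genotype is obtainable from its parents' genotypes, so the pedigree is consistent.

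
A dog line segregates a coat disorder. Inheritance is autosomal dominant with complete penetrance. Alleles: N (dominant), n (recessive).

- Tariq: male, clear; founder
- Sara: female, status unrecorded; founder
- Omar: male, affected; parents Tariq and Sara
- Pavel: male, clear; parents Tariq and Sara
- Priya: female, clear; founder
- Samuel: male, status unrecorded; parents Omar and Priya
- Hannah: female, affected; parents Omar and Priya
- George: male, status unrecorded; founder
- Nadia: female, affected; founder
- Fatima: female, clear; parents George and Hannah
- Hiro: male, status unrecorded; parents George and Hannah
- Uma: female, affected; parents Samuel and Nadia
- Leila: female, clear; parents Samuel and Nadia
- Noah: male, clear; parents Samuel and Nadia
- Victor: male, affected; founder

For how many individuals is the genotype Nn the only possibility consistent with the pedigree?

Obligate heterozygotes: Sara passed N to Omar (Nn, whose n came from Tariq) and passed n to Pavel (nn), so Sara is Nn; Omar is affected so carries N and received n from Tariq (nn), so Omar is Nn; Hannah is affected so carries N and received n from Priya (nn), so Hannah is Nn; Nadia is affected so carries N and passed n to Leila (nn), so Nadia is Nn.
Every other individual is either homozygous by phenotype or has at least one consistent homozygous assignment, so the count is 4.

4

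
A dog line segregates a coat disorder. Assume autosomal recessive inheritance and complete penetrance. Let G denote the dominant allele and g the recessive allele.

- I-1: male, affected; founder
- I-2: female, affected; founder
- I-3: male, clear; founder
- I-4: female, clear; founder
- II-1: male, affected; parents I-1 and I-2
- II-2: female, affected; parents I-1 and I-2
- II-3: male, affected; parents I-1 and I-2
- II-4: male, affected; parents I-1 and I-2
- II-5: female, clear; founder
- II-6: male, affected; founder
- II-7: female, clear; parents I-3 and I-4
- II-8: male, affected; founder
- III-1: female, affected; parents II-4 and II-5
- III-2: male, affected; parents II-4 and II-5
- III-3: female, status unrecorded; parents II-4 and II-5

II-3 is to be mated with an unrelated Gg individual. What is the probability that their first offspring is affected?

II-3 is affected, so II-3 is gg.
The cross gives 1/2 Gg : 1/2 gg, so P(offspring is affected) = 1/2.

1/2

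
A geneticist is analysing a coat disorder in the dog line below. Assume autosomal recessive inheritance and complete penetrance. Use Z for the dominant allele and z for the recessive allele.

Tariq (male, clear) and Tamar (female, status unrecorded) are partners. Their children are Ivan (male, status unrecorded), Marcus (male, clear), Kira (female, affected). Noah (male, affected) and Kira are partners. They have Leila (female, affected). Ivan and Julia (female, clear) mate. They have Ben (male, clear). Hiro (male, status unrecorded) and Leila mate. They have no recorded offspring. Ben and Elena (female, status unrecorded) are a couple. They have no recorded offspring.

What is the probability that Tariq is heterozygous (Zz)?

1

Tariq is clear so carries Z and passed z to Kira (zz), so Tariq is Zz, giving P(Zz) = 1.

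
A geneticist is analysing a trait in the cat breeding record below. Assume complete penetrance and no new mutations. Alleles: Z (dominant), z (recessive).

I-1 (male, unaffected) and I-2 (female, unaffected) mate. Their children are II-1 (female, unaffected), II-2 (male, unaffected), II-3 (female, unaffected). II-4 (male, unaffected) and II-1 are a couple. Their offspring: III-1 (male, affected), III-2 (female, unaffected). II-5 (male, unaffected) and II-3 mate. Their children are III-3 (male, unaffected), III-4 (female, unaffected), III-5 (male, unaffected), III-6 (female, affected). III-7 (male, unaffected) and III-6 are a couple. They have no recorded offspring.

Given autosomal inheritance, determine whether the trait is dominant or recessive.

II-4 and II-1 are both unaffected yet have an affected child III-1. Under dominance, an affected child requires at least one affected parent, so the trait cannot be dominant.

recessive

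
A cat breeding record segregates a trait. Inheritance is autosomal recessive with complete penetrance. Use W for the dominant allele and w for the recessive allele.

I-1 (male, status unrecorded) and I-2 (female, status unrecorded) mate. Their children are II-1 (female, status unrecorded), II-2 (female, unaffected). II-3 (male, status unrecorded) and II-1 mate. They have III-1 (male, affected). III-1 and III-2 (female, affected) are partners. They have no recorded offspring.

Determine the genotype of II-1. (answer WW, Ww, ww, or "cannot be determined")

II-1's phenotype is unrecorded, and no parent or child forces a single allele at both positions; consistent genotype assignments exist with II-1 as Ww or ww.

cannot be determined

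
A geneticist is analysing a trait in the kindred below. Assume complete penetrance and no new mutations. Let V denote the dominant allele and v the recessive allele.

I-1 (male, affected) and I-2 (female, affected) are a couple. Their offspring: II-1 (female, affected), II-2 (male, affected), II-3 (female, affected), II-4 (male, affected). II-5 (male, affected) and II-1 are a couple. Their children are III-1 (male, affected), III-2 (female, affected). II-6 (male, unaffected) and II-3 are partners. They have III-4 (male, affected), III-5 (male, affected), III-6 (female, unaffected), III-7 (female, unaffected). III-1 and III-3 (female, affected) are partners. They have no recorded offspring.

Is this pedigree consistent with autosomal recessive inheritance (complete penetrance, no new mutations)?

Yes

A consistent assignment under autosomal recessive exists: I-1 vv, I-2 vv, II-1 vv, II-2 vv, II-3 vv, II-4 vv, II-5 vv, II-6 Vv, III-1 vv, III-2 vv, III-3 vv, III-4 vv, III-5 vv, III-6 Vv, III-7 Vv.
In this assignment every recorded phenotype matches its genotype and every non-founder's genotype is obtainable from its parents' genotypes, so the pedigree is consistent.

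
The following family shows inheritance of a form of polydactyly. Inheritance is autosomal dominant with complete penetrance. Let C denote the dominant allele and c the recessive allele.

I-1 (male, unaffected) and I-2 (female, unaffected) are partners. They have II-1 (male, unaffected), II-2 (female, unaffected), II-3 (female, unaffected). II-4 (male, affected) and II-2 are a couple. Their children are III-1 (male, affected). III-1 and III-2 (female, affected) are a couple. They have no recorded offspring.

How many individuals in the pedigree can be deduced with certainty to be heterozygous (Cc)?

1

Obligate heterozygotes: III-1 is affected so carries C and received c from II-2 (cc), so III-1 is Cc.
Every other individual is either homozygous by phenotype or has at least one consistent homozygous assignment, so the count is 1.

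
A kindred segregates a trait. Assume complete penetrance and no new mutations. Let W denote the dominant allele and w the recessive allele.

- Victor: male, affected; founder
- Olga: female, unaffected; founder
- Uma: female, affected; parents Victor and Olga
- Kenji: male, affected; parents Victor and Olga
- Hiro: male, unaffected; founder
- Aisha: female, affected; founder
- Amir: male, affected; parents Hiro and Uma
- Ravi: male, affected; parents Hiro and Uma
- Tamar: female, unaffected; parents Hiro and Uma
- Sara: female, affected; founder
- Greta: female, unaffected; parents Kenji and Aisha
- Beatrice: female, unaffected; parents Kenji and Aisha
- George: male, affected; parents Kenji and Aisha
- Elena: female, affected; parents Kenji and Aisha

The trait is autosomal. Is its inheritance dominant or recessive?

Kenji and Aisha are both affected yet have an unaffected child Greta. Under a recessive model two affected parents are homozygous and every child would be affected, so the trait cannot be recessive.

dominant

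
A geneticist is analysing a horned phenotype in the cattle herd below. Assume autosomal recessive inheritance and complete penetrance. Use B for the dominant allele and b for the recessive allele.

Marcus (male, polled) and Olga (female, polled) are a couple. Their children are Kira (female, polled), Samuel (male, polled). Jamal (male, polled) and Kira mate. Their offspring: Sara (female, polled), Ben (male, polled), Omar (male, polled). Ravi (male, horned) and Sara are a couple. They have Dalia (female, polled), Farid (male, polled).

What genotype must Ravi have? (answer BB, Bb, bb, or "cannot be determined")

bb

Ravi is horned, so Ravi is bb.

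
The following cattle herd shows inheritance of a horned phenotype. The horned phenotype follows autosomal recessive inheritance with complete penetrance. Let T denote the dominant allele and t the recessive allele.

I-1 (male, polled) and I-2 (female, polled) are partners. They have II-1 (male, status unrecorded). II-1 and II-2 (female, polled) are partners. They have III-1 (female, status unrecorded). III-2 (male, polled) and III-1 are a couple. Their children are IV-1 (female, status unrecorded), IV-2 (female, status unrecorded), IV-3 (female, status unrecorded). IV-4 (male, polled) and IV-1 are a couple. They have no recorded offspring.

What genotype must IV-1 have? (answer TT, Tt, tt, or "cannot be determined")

cannot be determined

IV-1's phenotype is unrecorded, and no parent or child forces a single allele at both positions; consistent genotype assignments exist with IV-1 as TT or Tt or tt.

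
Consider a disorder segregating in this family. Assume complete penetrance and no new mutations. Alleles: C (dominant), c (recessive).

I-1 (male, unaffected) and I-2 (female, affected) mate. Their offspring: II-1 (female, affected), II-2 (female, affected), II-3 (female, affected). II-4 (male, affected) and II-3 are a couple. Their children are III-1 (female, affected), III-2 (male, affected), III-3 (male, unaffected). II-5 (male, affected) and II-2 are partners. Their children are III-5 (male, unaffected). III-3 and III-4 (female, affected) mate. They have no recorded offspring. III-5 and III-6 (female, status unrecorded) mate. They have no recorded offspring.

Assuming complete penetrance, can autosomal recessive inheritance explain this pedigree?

Under autosomal recessive, III-3 (unaffected, male) cannot arise from II-4 (affected) × II-3 (affected).

No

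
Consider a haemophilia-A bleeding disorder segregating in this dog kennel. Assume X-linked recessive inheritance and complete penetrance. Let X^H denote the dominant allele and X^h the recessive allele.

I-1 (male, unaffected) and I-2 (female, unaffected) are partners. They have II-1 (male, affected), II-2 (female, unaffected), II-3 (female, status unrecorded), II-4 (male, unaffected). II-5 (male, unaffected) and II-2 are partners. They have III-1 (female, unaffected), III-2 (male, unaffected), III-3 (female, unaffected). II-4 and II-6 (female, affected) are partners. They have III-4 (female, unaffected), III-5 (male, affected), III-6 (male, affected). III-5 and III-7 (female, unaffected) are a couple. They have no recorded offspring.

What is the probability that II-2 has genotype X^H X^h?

I-1 is unaffected, so I-1 is X^H Y.
I-2 is unaffected so carries H and passed h to II-1 (X^h Y), so I-2 is X^H X^h.
Their cross gives offspring ratios 1/2 X^H X^H : 1/2 X^H X^h. Conditioning on II-2 being unaffected, P(X^H X^h) = 1/2 / 1 = 1/2 before taking II-2's own offspring into account.
II-5 is unaffected, so II-5 is X^H Y.
Now use II-2's offspring. Probability of each recorded status — unaffected son III-2: 1/2 if II-2 is X^H X^h, 1 if X^H X^H. (III-1, III-3: equally likely either way, so uninformative.)
Bayes: P(X^H X^h) = 1/2·1/2 / (1/2·1/2 + 1/2·1) = 1/3.

1/3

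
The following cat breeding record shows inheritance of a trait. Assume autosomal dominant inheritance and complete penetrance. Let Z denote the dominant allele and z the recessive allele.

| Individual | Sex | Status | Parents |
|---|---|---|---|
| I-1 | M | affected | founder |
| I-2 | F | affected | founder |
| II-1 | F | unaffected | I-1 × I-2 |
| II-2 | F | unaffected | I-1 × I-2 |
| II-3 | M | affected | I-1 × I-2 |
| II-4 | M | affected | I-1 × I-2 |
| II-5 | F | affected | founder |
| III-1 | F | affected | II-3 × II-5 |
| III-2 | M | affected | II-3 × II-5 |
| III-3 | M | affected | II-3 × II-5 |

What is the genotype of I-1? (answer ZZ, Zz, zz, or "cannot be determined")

From phenotype alone, I-1 is ZZ or Zz.
I-1 is affected so carries Z and passed z to II-1 (zz), so I-1 is Zz.

Zz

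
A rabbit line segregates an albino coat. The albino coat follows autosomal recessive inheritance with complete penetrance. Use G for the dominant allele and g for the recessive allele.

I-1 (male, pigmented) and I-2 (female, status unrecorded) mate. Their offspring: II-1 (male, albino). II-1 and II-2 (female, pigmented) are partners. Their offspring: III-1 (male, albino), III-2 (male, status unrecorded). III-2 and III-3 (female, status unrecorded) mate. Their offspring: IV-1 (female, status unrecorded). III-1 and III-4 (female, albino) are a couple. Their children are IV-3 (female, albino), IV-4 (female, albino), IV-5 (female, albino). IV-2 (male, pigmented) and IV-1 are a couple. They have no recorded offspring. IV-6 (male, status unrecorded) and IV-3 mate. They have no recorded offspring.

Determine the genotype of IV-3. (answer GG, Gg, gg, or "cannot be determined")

IV-3 is albino, so IV-3 is gg.

gg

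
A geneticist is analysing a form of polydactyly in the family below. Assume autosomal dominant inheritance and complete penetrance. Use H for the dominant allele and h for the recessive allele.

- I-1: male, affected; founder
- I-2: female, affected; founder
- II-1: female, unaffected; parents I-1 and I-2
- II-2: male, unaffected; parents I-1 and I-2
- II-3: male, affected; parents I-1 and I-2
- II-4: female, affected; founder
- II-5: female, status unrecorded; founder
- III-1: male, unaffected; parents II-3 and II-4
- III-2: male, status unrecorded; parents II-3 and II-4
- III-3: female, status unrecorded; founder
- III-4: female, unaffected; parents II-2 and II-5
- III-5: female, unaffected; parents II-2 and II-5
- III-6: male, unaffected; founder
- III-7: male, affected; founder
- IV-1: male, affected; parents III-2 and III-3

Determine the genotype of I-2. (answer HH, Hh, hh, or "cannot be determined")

From phenotype alone, I-2 is HH or Hh.
I-2 is affected so carries H and passed h to II-1 (hh), so I-2 is Hh.

Hh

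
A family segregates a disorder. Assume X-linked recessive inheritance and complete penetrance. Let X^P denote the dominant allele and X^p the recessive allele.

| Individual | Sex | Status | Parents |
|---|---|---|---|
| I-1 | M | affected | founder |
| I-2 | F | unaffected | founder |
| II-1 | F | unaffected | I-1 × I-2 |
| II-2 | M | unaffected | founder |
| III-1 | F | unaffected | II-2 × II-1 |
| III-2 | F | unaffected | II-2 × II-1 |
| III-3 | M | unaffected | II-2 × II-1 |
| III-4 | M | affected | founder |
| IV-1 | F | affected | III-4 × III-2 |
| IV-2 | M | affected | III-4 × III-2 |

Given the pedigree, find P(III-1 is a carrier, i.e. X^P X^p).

1/2

II-2 is unaffected, so II-2 is X^P Y.
II-1 is unaffected so carries P and received p from I-1 (X^p Y), so II-1 is X^P X^p.
Their cross gives offspring ratios 1/2 X^P X^P : 1/2 X^P X^p. Conditioning on III-1 being unaffected, P(X^P X^p) = 1/2 / 1 = 1/2.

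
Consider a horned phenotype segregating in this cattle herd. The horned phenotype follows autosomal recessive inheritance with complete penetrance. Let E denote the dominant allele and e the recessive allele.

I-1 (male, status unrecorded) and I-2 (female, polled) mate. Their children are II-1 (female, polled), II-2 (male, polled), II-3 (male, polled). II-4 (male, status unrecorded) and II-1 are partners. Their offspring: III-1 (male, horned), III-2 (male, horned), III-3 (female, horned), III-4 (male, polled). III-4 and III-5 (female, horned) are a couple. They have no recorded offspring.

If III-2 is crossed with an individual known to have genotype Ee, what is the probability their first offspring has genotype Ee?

1/2

III-2 is horned, so III-2 is ee.
The cross gives 1/2 Ee : 1/2 ee, so P(offspring has genotype Ee) = 1/2.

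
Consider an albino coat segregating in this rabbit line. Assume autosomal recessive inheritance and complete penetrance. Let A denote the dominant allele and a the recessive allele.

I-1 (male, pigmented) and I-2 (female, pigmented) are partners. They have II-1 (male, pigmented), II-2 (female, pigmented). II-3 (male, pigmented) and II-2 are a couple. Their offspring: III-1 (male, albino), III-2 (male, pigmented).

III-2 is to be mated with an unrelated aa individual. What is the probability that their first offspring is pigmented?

II-3 is pigmented so carries A and passed a to III-1 (aa), so II-3 is Aa.
II-2 is pigmented so carries A and passed a to III-1 (aa), so II-2 is Aa.
III-2 is a pigmented offspring of II-3 (Aa) × II-2 (Aa), whose cross gives 1/4 AA : 1/2 Aa : 1/4 aa; conditioning on being pigmented, III-2 is AA with probability 1/3, Aa with probability 2/3.
Summing over parental genotype combinations, P(offspring is pigmented) = 1/3·1 + 2/3·1/2 = 2/3.

2/3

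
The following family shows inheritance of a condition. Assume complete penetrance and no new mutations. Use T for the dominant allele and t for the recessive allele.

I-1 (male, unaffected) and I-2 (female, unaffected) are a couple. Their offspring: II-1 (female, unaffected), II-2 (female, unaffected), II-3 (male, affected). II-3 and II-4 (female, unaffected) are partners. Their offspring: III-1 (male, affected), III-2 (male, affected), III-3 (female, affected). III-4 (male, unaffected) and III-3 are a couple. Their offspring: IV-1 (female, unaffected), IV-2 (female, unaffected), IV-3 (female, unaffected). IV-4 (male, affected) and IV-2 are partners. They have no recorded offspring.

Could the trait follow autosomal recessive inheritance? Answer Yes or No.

Yes

A consistent assignment under autosomal recessive exists: I-1 Tt, I-2 Tt, II-1 TT, II-2 TT, II-3 tt, II-4 Tt, III-1 tt, III-2 tt, III-3 tt, III-4 TT, IV-1 Tt, IV-2 Tt, IV-3 Tt, IV-4 tt.
In this assignment every recorded phenotype matches its genotype and every non-founder's genotype is obtainable from its parents' genotypes, so the pedigree is consistent.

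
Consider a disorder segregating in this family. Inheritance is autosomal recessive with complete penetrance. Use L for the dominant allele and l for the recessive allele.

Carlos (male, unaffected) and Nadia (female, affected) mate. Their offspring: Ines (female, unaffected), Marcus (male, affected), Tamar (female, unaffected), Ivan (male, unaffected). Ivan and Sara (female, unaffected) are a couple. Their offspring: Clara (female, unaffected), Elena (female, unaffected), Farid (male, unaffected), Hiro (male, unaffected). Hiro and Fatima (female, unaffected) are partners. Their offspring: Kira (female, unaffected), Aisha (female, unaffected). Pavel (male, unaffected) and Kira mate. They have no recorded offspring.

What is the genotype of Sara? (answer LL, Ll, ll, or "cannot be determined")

cannot be determined

Sara's phenotype allows LL or Ll, and no parent or child forces a single allele at both positions; consistent genotype assignments exist with Sara as LL or Ll.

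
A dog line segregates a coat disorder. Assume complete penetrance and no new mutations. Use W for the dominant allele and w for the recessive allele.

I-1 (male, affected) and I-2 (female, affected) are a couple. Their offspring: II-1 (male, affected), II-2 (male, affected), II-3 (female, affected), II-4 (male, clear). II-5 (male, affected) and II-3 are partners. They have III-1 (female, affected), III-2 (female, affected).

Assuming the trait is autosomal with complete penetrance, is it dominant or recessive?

I-1 and I-2 are both affected yet have a clear child II-4. Under a recessive model two affected parents are homozygous and every child would be affected, so the trait cannot be recessive.

dominant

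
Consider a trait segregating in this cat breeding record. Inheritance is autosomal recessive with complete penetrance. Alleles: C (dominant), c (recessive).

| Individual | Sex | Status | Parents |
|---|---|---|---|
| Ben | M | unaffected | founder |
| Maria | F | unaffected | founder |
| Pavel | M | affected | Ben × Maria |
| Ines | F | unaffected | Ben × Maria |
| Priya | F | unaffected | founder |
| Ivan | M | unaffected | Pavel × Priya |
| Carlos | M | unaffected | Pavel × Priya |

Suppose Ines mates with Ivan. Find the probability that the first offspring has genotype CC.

1/3

Ben is unaffected so carries C and passed c to Pavel (cc), so Ben is Cc.
Maria is unaffected so carries C and passed c to Pavel (cc), so Maria is Cc.
Ines is an unaffected offspring of Ben (Cc) × Maria (Cc), whose cross gives 1/4 CC : 1/2 Cc : 1/4 cc; conditioning on being unaffected, Ines is CC with probability 1/3, Cc with probability 2/3.
Ivan is unaffected so carries C and received c from Pavel (cc), so Ivan is Cc.
Summing over parental genotype combinations, P(offspring has genotype CC) = 1/3·1/2 + 2/3·1/4 = 1/3.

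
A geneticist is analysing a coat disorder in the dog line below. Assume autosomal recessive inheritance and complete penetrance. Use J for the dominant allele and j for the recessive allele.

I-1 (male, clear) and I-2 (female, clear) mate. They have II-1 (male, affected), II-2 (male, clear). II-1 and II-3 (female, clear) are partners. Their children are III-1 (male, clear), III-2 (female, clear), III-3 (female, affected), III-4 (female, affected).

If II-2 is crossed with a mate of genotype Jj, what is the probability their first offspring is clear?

I-1 is clear so carries J and passed j to II-1 (jj), so I-1 is Jj.
I-2 is clear so carries J and passed j to II-1 (jj), so I-2 is Jj.
II-2 is a clear offspring of I-1 (Jj) × I-2 (Jj), whose cross gives 1/4 JJ : 1/2 Jj : 1/4 jj; conditioning on being clear, II-2 is JJ with probability 1/3, Jj with probability 2/3.
Summing over parental genotype combinations, P(offspring is clear) = 1/3·1 + 2/3·3/4 = 5/6.

5/6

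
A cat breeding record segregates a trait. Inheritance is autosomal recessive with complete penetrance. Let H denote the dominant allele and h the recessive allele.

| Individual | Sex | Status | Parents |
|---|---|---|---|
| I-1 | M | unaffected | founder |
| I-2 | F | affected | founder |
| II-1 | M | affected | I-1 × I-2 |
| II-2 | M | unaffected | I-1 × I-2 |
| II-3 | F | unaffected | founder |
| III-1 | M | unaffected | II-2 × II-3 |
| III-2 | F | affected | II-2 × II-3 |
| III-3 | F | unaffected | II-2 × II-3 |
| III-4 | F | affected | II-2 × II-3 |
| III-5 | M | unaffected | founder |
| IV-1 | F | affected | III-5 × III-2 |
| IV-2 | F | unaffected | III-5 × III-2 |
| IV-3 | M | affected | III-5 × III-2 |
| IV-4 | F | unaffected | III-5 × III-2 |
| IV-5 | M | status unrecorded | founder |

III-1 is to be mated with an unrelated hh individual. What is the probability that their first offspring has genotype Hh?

2/3

II-2 is unaffected so carries H and received h from I-2 (hh), so II-2 is Hh.
II-3 is unaffected so carries H and passed h to III-2 (hh), so II-3 is Hh.
III-1 is an unaffected offspring of II-2 (Hh) × II-3 (Hh), whose cross gives 1/4 HH : 1/2 Hh : 1/4 hh; conditioning on being unaffected, III-1 is HH with probability 1/3, Hh with probability 2/3.
Summing over parental genotype combinations, P(offspring has genotype Hh) = 1/3·1 + 2/3·1/2 = 2/3.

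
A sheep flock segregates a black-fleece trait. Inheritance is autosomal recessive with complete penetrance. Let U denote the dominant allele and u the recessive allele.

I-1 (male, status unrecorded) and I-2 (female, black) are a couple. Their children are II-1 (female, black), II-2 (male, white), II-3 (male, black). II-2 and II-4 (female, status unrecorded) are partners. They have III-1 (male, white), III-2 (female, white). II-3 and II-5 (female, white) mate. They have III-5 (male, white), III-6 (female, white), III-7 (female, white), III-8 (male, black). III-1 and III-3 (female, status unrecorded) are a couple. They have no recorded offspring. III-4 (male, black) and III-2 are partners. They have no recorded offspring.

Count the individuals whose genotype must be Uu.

Obligate heterozygotes: I-1 passed U to II-2 (Uu, whose u came from I-2) and passed u to II-1 (uu), so I-1 is Uu; II-2 is white so carries U and received u from I-2 (uu), so II-2 is Uu; II-5 is white so carries U and passed u to III-8 (uu), so II-5 is Uu; III-5 is white so carries U and received u from II-3 (uu), so III-5 is Uu; III-6 is white so carries U and received u from II-3 (uu), so III-6 is Uu; III-7 is white so carries U and received u from II-3 (uu), so III-7 is Uu.
Every other individual is either homozygous by phenotype or has at least one consistent homozygous assignment, so the count is 6.

6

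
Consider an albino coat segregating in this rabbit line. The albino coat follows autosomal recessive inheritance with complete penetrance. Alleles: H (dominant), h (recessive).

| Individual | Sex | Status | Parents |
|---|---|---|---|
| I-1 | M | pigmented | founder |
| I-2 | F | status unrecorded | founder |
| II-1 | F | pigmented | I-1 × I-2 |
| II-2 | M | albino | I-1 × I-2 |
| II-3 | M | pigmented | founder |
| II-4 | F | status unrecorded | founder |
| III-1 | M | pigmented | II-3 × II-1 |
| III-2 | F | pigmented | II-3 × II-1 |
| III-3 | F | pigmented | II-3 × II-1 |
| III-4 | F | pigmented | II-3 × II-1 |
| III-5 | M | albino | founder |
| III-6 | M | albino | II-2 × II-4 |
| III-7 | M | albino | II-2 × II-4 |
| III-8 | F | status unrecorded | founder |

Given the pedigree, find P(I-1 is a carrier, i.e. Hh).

1

I-1 is pigmented so carries H and passed h to II-2 (hh), so I-1 is Hh, giving P(Hh) = 1.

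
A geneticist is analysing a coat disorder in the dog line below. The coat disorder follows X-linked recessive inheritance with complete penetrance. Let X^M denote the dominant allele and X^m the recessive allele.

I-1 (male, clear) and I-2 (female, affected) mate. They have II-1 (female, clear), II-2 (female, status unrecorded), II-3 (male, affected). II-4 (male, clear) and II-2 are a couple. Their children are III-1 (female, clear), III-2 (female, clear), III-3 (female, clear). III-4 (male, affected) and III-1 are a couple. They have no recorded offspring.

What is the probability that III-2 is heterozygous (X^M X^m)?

1/2

II-4 is clear, so II-4 is X^M Y.
II-2 received M from I-1 (X^M Y) and received m from I-2 (X^m X^m), so II-2 is X^M X^m.
Their cross gives offspring ratios 1/2 X^M X^M : 1/2 X^M X^m. Conditioning on III-2 being clear, P(X^M X^m) = 1/2 / 1 = 1/2.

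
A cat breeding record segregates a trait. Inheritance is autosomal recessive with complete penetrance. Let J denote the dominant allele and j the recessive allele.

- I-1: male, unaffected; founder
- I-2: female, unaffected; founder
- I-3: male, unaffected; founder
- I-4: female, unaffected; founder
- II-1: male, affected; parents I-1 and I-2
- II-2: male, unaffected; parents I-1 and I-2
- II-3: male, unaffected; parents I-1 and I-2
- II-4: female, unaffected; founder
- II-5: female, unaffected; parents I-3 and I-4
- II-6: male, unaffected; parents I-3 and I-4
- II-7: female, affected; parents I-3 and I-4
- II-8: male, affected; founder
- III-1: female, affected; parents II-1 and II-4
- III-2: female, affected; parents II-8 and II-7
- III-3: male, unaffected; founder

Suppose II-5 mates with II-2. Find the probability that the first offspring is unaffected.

8/9

I-3 is unaffected so carries J and passed j to II-7 (jj), so I-3 is Jj.
I-4 is unaffected so carries J and passed j to II-7 (jj), so I-4 is Jj.
II-5 is an unaffected offspring of I-3 (Jj) × I-4 (Jj), whose cross gives 1/4 JJ : 1/2 Jj : 1/4 jj; conditioning on being unaffected, II-5 is JJ with probability 1/3, Jj with probability 2/3.
I-1 is unaffected so carries J and passed j to II-1 (jj), so I-1 is Jj.
I-2 is unaffected so carries J and passed j to II-1 (jj), so I-2 is Jj.
II-2 is an unaffected offspring of I-1 (Jj) × I-2 (Jj), whose cross gives 1/4 JJ : 1/2 Jj : 1/4 jj; conditioning on being unaffected, II-2 is JJ with probability 1/3, Jj with probability 2/3.
Summing over parental genotype combinations, P(offspring is unaffected) = 1/9·1 + 2/9·1 + 2/9·1 + 4/9·3/4 = 8/9.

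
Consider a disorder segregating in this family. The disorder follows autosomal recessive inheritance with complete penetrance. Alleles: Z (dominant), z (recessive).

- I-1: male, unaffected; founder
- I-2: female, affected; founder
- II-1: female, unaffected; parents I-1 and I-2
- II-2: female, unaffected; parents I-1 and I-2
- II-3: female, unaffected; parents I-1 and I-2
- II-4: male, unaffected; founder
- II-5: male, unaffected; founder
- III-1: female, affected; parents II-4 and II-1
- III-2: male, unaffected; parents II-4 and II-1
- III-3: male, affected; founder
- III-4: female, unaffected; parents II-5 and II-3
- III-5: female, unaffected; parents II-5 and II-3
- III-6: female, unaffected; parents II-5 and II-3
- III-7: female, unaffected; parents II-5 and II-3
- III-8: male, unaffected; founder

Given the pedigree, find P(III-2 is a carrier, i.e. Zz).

2/3

II-4 is unaffected so carries Z and passed z to III-1 (zz), so II-4 is Zz.
II-1 is unaffected so carries Z and received z from I-2 (zz), so II-1 is Zz.
Their cross gives offspring ratios 1/4 ZZ : 1/2 Zz : 1/4 zz. Conditioning on III-2 being unaffected, P(Zz) = 1/2 / 3/4 = 2/3.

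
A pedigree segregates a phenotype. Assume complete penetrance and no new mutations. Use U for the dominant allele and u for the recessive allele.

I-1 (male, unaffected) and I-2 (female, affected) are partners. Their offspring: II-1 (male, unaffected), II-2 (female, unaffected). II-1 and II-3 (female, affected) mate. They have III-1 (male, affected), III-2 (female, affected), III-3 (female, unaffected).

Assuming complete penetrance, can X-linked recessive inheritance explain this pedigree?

Under X-linked recessive, II-1 (unaffected, male) cannot arise from I-1 (unaffected) × I-2 (affected).

No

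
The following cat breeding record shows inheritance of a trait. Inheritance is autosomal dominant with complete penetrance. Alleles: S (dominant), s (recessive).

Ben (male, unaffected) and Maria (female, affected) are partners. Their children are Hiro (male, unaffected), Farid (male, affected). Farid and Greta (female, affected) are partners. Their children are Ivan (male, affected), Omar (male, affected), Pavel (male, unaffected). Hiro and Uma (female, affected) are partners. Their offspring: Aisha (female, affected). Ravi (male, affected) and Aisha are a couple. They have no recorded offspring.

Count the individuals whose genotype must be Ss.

Obligate heterozygotes: Maria is affected so carries S and passed s to Hiro (ss), so Maria is Ss; Farid is affected so carries S and received s from Ben (ss), so Farid is Ss; Greta is affected so carries S and passed s to Pavel (ss), so Greta is Ss; Aisha is affected so carries S and received s from Hiro (ss), so Aisha is Ss.
Every other individual is either homozygous by phenotype or has at least one consistent homozygous assignment, so the count is 4.

4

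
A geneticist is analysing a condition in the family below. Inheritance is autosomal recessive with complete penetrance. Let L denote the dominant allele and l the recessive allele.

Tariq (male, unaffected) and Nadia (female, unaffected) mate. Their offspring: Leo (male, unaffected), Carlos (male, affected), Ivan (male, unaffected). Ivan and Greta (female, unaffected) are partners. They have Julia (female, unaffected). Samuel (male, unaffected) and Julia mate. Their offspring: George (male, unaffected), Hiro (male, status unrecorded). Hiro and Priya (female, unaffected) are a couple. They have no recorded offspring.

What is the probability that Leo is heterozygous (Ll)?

2/3

Tariq is unaffected so carries L and passed l to Carlos (ll), so Tariq is Ll.
Nadia is unaffected so carries L and passed l to Carlos (ll), so Nadia is Ll.
Their cross gives offspring ratios 1/4 LL : 1/2 Ll : 1/4 ll. Conditioning on Leo being unaffected, P(Ll) = 1/2 / 3/4 = 2/3.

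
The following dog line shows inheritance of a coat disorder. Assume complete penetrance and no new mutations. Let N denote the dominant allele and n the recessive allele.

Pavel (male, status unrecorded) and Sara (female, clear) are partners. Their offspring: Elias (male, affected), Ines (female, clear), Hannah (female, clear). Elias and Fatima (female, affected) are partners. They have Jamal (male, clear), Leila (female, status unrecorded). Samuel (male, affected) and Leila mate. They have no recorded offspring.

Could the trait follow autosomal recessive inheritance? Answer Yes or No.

No

Under autosomal recessive, Jamal (clear, male) cannot arise from Elias (affected) × Fatima (affected).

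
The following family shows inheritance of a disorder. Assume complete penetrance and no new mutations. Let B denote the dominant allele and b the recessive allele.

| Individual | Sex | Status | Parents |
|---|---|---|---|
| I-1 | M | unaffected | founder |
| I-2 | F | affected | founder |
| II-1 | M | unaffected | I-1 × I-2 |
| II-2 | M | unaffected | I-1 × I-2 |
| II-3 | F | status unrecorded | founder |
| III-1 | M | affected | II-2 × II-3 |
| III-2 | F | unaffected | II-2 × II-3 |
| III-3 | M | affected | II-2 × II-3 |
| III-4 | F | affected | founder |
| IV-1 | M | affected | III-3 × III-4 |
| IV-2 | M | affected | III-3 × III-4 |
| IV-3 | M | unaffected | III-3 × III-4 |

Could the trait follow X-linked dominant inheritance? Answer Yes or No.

A consistent assignment under X-linked dominant exists: I-1 X^b Y, I-2 X^B X^b, II-1 X^b Y, II-2 X^b Y, II-3 X^B X^b, III-1 X^B Y, III-2 X^b X^b, III-3 X^B Y, III-4 X^B X^b, IV-1 X^B Y, IV-2 X^B Y, IV-3 X^b Y.
In this assignment every recorded phenotype matches its genotype and every non-founder's genotype is obtainable from its parents' genotypes, so the pedigree is consistent.

Yes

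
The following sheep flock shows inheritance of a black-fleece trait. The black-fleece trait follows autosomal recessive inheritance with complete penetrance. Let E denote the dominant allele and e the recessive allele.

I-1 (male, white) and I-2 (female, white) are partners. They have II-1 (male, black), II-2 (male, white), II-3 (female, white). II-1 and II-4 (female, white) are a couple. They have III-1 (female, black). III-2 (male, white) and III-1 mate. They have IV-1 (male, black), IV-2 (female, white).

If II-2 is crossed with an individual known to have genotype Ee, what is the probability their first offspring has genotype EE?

1/3

I-1 is white so carries E and passed e to II-1 (ee), so I-1 is Ee.
I-2 is white so carries E and passed e to II-1 (ee), so I-2 is Ee.
II-2 is a white offspring of I-1 (Ee) × I-2 (Ee), whose cross gives 1/4 EE : 1/2 Ee : 1/4 ee; conditioning on being white, II-2 is EE with probability 1/3, Ee with probability 2/3.
Summing over parental genotype combinations, P(offspring has genotype EE) = 1/3·1/2 + 2/3·1/4 = 1/3.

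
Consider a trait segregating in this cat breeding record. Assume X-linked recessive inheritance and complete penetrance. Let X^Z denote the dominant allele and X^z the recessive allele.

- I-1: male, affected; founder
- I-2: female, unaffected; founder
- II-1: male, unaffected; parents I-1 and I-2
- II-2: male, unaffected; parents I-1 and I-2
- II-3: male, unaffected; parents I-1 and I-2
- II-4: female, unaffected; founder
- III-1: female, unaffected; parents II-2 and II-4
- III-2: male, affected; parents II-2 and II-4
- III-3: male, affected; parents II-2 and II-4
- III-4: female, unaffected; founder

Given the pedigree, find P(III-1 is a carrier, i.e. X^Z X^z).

1/2

II-2 is unaffected, so II-2 is X^Z Y.
II-4 is unaffected so carries Z and passed z to III-2 (X^z Y), so II-4 is X^Z X^z.
Their cross gives offspring ratios 1/2 X^Z X^Z : 1/2 X^Z X^z. Conditioning on III-1 being unaffected, P(X^Z X^z) = 1/2 / 1 = 1/2.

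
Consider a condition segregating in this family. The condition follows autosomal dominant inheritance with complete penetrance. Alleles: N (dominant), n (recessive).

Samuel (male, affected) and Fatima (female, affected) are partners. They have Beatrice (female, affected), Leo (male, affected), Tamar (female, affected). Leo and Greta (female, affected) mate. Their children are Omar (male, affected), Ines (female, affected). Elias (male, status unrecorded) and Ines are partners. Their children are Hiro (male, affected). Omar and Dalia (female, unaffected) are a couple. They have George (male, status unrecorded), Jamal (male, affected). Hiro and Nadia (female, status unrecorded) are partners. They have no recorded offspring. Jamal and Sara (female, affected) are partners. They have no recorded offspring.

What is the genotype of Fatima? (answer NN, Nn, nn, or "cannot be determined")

cannot be determined

Fatima's phenotype allows NN or Nn, and no parent or child forces a single allele at both positions; consistent genotype assignments exist with Fatima as NN or Nn.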